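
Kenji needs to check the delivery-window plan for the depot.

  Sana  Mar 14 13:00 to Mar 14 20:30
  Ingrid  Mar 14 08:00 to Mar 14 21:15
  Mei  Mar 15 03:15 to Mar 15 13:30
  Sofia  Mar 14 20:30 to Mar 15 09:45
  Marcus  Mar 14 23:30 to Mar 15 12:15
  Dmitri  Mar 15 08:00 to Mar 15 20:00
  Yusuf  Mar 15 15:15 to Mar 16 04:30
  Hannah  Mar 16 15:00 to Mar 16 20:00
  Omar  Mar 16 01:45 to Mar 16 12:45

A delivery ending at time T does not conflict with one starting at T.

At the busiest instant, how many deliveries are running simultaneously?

4

Walk through starts and ends in time order (an end at T is processed before a start at T):
Mar 14 08:00 start Ingrid → 1
Mar 14 13:00 start Sana → 2
Mar 14 20:30 end Sana → 1
Mar 14 20:30 start Sofia → 2
Mar 14 21:15 end Ingrid → 1
Mar 14 23:30 start Marcus → 2
Mar 15 03:15 start Mei → 3
Mar 15 08:00 start Dmitri → 4
Mar 15 09:45 end Sofia → 3
Mar 15 12:15 end Marcus → 2
Mar 15 13:30 end Mei → 1
Mar 15 15:15 start Yusuf → 2
Mar 15 20:00 end Dmitri → 1
Mar 16 01:45 start Omar → 2
Mar 16 04:30 end Yusuf → 1
Mar 16 12:45 end Omar → 0
Mar 16 15:00 start Hannah → 1
Mar 16 20:00 end Hannah → 0
Peak is 4, at Mar 15 08:00 (Dmitri, Marcus, Mei, Sofia).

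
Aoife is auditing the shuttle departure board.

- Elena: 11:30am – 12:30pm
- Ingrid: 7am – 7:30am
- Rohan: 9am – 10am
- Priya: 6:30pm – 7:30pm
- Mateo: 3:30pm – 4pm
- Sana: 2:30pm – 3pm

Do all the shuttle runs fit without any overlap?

Yes

Two intervals overlap when each starts before the other ends.
Sorted by start: Ingrid, Rohan, Elena, Sana, Mateo, Priya.
Rohan starts after Ingrid ends, so Ingrid has no further overlaps.
Elena starts after Rohan ends, so Rohan has no further overlaps.
Sana starts after Elena ends, so Elena has no further overlaps.
Mateo starts after Sana ends, so Sana has no further overlaps.
Priya starts after Mateo ends.
Every pair is clear; the schedule has no overlaps.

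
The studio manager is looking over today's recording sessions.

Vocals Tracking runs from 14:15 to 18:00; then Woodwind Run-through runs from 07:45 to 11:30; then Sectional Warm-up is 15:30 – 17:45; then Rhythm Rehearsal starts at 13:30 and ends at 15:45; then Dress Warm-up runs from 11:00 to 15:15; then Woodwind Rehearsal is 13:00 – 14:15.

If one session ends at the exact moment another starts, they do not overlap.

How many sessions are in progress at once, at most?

Walk through starts and ends in time order (an end at T is processed before a start at T):
07:45 start Woodwind Run-through → 1
11:00 start Dress Warm-up → 2
11:30 end Woodwind Run-through → 1
13:00 start Woodwind Rehearsal → 2
13:30 start Rhythm Rehearsal → 3
14:15 end Woodwind Rehearsal → 2
14:15 start Vocals Tracking → 3
15:15 end Dress Warm-up → 2
15:30 start Sectional Warm-up → 3
15:45 end Rhythm Rehearsal → 2
17:45 end Sectional Warm-up → 1
18:00 end Vocals Tracking → 0
Peak is 3, at 13:30 (Dress Warm-up, Rhythm Rehearsal, Woodwind Rehearsal).

3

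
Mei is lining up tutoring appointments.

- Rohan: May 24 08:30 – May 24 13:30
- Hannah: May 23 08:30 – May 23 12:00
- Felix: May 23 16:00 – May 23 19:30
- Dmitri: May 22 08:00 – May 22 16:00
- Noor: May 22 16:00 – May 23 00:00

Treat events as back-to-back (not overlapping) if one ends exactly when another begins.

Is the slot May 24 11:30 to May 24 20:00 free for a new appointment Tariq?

Dmitri: ends May 22 16:00 at or before Tariq starts May 24 11:30 → clear.
Noor: ends May 23 00:00 at or before Tariq starts May 24 11:30 → clear.
Hannah: ends May 23 12:00 at or before Tariq starts May 24 11:30 → clear.
Felix: ends May 23 19:30 at or before Tariq starts May 24 11:30 → clear.
Rohan: starts May 24 08:30 before Tariq ends May 24 20:00, and ends May 24 13:30 after Tariq starts May 24 11:30 → overlap.
Tariq overlaps Rohan.

No — it overlaps Rohan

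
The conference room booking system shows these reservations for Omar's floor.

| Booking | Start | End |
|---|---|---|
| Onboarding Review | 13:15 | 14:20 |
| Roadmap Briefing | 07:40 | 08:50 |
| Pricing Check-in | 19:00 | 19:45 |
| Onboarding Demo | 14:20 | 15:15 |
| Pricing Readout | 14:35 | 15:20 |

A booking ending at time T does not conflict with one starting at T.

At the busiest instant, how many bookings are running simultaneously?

2

Walk through starts and ends in time order (an end at T is processed before a start at T):
07:40 start Roadmap Briefing → 1
08:50 end Roadmap Briefing → 0
13:15 start Onboarding Review → 1
14:20 end Onboarding Review → 0
14:20 start Onboarding Demo → 1
14:35 start Pricing Readout → 2
15:15 end Onboarding Demo → 1
15:20 end Pricing Readout → 0
19:00 start Pricing Check-in → 1
19:45 end Pricing Check-in → 0
Peak is 2, at 14:35 (Onboarding Demo, Pricing Readout).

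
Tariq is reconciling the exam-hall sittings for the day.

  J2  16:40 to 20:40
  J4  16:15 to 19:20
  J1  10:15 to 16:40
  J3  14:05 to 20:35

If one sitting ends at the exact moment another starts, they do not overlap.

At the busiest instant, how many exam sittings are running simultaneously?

Sweep the timeline, counting +1 at each start and −1 at each end (ends before starts at a tie):
10:15 start J1 → 1
14:05 start J3 → 2
16:15 start J4 → 3
16:40 end J1 → 2
16:40 start J2 → 3
19:20 end J4 → 2
20:35 end J3 → 1
20:40 end J2 → 0
Peak is 3, at 16:15 (J1, J3, J4).

3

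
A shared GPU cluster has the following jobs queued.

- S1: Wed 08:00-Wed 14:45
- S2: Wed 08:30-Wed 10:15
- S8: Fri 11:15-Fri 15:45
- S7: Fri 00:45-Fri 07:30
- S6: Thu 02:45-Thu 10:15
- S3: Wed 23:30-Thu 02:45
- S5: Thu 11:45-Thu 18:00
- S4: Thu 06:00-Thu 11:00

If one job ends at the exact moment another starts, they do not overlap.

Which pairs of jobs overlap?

S1 & S2, S4 & S6

Sorted by start: S1, S2, S3, S6, S4, S5, S7, S8.
S2 starts before S1 ends → S1 and S2 overlap.
S3 starts after S1 ends — done with S1.
S3 starts after S2 ends — done with S2.
S6 starts exactly when S3 ends (back-to-back, no overlap) — done with S3.
S4 starts before S6 ends → S6 and S4 overlap.
S5 starts after S6 ends — done with S6.
S5 starts after S4 ends — done with S4.
S7 starts after S5 ends — done with S5.
S8 starts after S7 ends.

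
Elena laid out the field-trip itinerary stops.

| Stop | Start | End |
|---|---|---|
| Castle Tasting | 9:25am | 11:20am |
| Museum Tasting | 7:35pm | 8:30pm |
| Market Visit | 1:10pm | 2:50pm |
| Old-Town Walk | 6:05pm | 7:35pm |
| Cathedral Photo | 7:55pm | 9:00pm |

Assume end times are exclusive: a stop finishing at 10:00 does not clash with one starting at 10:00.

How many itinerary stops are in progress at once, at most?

2

Walk through starts and ends in time order (an end at T is processed before a start at T):
9:25am start Castle Tasting → 1
11:20am end Castle Tasting → 0
1:10pm start Market Visit → 1
2:50pm end Market Visit → 0
6:05pm start Old-Town Walk → 1
7:35pm end Old-Town Walk → 0
7:35pm start Museum Tasting → 1
7:55pm start Cathedral Photo → 2
8:30pm end Museum Tasting → 1
9:00pm end Cathedral Photo → 0
Peak is 2, at 7:55pm (Cathedral Photo, Museum Tasting).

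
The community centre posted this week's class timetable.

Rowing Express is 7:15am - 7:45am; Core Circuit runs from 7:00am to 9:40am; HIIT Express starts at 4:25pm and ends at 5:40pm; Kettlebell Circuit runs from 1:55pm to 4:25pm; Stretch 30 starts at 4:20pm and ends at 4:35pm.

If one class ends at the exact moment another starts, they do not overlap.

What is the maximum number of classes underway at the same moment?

2

Walk through starts and ends in time order (an end at T is processed before a start at T):
7:00am start Core Circuit → 1
7:15am start Rowing Express → 2
7:45am end Rowing Express → 1
9:40am end Core Circuit → 0
1:55pm start Kettlebell Circuit → 1
4:20pm start Stretch 30 → 2
4:25pm end Kettlebell Circuit → 1
4:25pm start HIIT Express → 2
4:35pm end Stretch 30 → 1
5:40pm end HIIT Express → 0
Peak is 2, at 7:15am (Core Circuit, Rowing Express).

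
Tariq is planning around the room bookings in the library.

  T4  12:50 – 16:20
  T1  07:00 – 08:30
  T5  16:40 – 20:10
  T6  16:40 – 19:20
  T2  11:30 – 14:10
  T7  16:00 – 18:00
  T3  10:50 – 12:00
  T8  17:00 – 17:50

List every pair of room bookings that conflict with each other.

T2 & T3, T2 & T4, T4 & T7, T5 & T6, T5 & T7, T5 & T8, T6 & T7, T6 & T8, T7 & T8

Sorted by start: T1, T3, T2, T4, T7, T5, T6, T8.
T3 starts after T1 ends; T1 is clear from here.
T2 starts before T3 ends → T3 and T2 overlap.
T4 starts after T3 ends; T3 is clear from here.
T4 starts before T2 ends → T2 and T4 overlap.
T7 starts after T2 ends; T2 is clear from here.
T7 starts before T4 ends → T4 and T7 overlap.
T5 starts after T4 ends; T4 is clear from here.
T5 starts before T7 ends → T7 and T5 overlap.
T6 starts before T7 ends → T7 and T6 overlap.
T8 starts before T7 ends → T7 and T8 overlap.
T6 starts before T5 ends → T5 and T6 overlap.
T8 starts before T5 ends → T5 and T8 overlap.
T8 starts before T6 ends → T6 and T8 overlap.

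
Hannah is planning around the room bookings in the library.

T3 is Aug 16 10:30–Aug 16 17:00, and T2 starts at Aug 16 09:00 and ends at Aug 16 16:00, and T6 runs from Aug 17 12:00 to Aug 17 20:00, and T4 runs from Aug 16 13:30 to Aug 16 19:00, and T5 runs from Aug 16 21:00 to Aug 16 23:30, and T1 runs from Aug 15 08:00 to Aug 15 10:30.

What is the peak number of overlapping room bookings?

3

Walk through starts and ends in time order (an end at T is processed before a start at T):
Aug 15 08:00 start T1 → 1
Aug 15 10:30 end T1 → 0
Aug 16 09:00 start T2 → 1
Aug 16 10:30 start T3 → 2
Aug 16 13:30 start T4 → 3
Aug 16 16:00 end T2 → 2
Aug 16 17:00 end T3 → 1
Aug 16 19:00 end T4 → 0
Aug 16 21:00 start T5 → 1
Aug 16 23:30 end T5 → 0
Aug 17 12:00 start T6 → 1
Aug 17 20:00 end T6 → 0
Peak is 3, at Aug 16 13:30 (T2, T3, T4).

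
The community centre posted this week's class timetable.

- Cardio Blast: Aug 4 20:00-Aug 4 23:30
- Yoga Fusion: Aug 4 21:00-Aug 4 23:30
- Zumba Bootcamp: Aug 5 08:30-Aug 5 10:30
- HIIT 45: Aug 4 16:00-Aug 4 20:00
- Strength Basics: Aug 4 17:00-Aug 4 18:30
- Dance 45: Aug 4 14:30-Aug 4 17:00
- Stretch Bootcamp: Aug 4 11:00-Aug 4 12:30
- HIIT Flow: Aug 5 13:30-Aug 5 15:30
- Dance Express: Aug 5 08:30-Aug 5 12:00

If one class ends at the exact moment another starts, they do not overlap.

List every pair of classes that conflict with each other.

Cardio Blast & Yoga Fusion, Dance 45 & HIIT 45, Dance Express & Zumba Bootcamp, HIIT 45 & Strength Basics

Sorted by start: Stretch Bootcamp, Dance 45, HIIT 45, Strength Basics, Cardio Blast, Yoga Fusion, Zumba Bootcamp, Dance Express, HIIT Flow.
Dance 45 starts after Stretch Bootcamp ends, so nothing later overlaps Stretch Bootcamp either.
HIIT 45 starts before Dance 45 ends → Dance 45 and HIIT 45 overlap.
Strength Basics starts exactly when Dance 45 ends (back-to-back, no overlap), so nothing later overlaps Dance 45 either.
Strength Basics starts before HIIT 45 ends → HIIT 45 and Strength Basics overlap.
Cardio Blast starts exactly when HIIT 45 ends (back-to-back, no overlap), so nothing later overlaps HIIT 45 either.
Cardio Blast starts after Strength Basics ends, so nothing later overlaps Strength Basics either.
Yoga Fusion starts before Cardio Blast ends → Cardio Blast and Yoga Fusion overlap.
Zumba Bootcamp starts after Cardio Blast ends, so nothing later overlaps Cardio Blast either.
Zumba Bootcamp starts after Yoga Fusion ends, so nothing later overlaps Yoga Fusion either.
Dance Express starts before Zumba Bootcamp ends → Zumba Bootcamp and Dance Express overlap.
HIIT Flow starts after Zumba Bootcamp ends.
HIIT Flow starts after Dance Express ends.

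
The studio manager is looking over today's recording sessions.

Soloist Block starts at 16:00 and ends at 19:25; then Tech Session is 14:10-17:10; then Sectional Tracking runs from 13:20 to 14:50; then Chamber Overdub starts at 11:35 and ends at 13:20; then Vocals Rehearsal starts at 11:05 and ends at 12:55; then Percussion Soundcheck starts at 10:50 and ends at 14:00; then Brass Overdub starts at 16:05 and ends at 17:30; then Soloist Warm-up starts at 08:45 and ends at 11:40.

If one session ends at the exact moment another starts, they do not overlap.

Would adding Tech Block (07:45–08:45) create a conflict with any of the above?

Soloist Warm-up: starts 08:45 at or after Tech Block ends 08:45 → clear.
Percussion Soundcheck: starts 10:50 at or after Tech Block ends 08:45 → clear.
Vocals Rehearsal: starts 11:05 at or after Tech Block ends 08:45 → clear.
Chamber Overdub: starts 11:35 at or after Tech Block ends 08:45 → clear.
Sectional Tracking: starts 13:20 at or after Tech Block ends 08:45 → clear.
Tech Session: starts 14:10 at or after Tech Block ends 08:45 → clear.
Soloist Block: starts 16:00 at or after Tech Block ends 08:45 → clear.
Brass Overdub: starts 16:05 at or after Tech Block ends 08:45 → clear.

No — it doesn't clash with anything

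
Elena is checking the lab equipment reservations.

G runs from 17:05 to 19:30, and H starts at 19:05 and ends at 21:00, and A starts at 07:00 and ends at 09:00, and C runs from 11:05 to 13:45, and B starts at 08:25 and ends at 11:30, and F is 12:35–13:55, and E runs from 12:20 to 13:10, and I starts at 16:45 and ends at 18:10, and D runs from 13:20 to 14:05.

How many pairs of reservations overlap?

9

Sorted by start: A, B, C, E, F, D, I, G, H.
B starts before A ends → A and B overlap.
C starts after A ends, so A has no further overlaps.
C starts before B ends → B and C overlap.
E starts after B ends, so B has no further overlaps.
E starts before C ends → C and E overlap.
F starts before C ends → C and F overlap.
D starts before C ends → C and D overlap.
I starts after C ends, so C has no further overlaps.
F starts before E ends → E and F overlap.
D starts after E ends, so E has no further overlaps.
D starts before F ends → F and D overlap.
I starts after F ends, so F has no further overlaps.
I starts after D ends, so D has no further overlaps.
G starts before I ends → I and G overlap.
H starts after I ends.
H starts before G ends → G and H overlap.
Overlapping pairs: A & B, B & C, C & D, C & E, C & F, D & F, E & F, G & H, G & I — 9 in total.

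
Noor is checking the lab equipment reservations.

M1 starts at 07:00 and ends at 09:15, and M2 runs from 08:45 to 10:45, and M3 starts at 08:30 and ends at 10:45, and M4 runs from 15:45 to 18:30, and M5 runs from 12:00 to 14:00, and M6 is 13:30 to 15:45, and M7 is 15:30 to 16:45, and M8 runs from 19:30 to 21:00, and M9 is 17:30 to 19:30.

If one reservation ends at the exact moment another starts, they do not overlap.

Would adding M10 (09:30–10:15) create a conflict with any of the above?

M1: ends 09:15 at or before M10 starts 09:30 → clear.
M3: starts 08:30 before M10 ends 10:15, and ends 10:45 after M10 starts 09:30 → overlap.
M2: starts 08:45 before M10 ends 10:15, and ends 10:45 after M10 starts 09:30 → overlap.
M5: starts 12:00 at or after M10 ends 10:15 → clear.
M6: starts 13:30 at or after M10 ends 10:15 → clear.
M7: starts 15:30 at or after M10 ends 10:15 → clear.
M4: starts 15:45 at or after M10 ends 10:15 → clear.
M9: starts 17:30 at or after M10 ends 10:15 → clear.
M8: starts 19:30 at or after M10 ends 10:15 → clear.
M10 overlaps M2, M3.

Yes — it overlaps M2, M3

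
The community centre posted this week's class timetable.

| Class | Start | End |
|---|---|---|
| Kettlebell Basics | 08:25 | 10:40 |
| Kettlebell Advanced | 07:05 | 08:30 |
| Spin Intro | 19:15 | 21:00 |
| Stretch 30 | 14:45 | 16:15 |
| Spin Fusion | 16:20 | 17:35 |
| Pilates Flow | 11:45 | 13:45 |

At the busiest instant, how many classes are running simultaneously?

Walk through starts and ends in time order (an end at T is processed before a start at T):
07:05 start Kettlebell Advanced → 1
08:25 start Kettlebell Basics → 2
08:30 end Kettlebell Advanced → 1
10:40 end Kettlebell Basics → 0
11:45 start Pilates Flow → 1
13:45 end Pilates Flow → 0
14:45 start Stretch 30 → 1
16:15 end Stretch 30 → 0
16:20 start Spin Fusion → 1
17:35 end Spin Fusion → 0
19:15 start Spin Intro → 1
21:00 end Spin Intro → 0
Peak is 2, at 08:25 (Kettlebell Advanced, Kettlebell Basics).

2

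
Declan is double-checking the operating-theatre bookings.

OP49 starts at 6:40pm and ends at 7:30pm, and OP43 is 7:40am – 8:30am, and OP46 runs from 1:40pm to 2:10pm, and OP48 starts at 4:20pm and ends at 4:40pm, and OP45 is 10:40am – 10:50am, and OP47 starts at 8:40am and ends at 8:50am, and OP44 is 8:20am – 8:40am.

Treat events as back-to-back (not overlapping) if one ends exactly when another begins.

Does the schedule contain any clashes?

Yes

Check each pair: they overlap iff neither finishes before the other starts.
Sorted by start: OP43, OP44, OP47, OP45, OP46, OP48, OP49.
OP44 starts before OP43 ends → OP43 and OP44 overlap.
That's a conflict, so the schedule is not conflict-free.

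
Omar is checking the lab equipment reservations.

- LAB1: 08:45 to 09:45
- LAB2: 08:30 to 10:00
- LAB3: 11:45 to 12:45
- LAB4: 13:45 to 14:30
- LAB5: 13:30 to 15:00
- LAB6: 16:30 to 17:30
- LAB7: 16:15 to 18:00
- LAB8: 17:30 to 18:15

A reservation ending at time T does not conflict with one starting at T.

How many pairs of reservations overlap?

4

Two intervals overlap when each starts before the other ends.
Sorted by start: LAB2, LAB1, LAB3, LAB5, LAB4, LAB7, LAB6, LAB8.
LAB1 starts before LAB2 ends → LAB2 and LAB1 overlap.
LAB3 starts after LAB2 ends, so nothing later overlaps LAB2 either.
LAB3 starts after LAB1 ends, so nothing later overlaps LAB1 either.
LAB5 starts after LAB3 ends, so nothing later overlaps LAB3 either.
LAB4 starts before LAB5 ends → LAB5 and LAB4 overlap.
LAB7 starts after LAB5 ends, so nothing later overlaps LAB5 either.
LAB7 starts after LAB4 ends, so nothing later overlaps LAB4 either.
LAB6 starts before LAB7 ends → LAB7 and LAB6 overlap.
LAB8 starts before LAB7 ends → LAB7 and LAB8 overlap.
LAB8 starts exactly when LAB6 ends (back-to-back, no overlap).
Overlapping pairs: LAB1 & LAB2, LAB4 & LAB5, LAB6 & LAB7, LAB7 & LAB8 — 4 in total.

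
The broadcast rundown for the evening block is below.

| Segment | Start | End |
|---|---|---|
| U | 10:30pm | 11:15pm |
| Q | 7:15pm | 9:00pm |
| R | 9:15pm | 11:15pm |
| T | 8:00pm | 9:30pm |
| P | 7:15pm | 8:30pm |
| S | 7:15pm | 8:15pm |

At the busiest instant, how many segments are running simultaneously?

Sort all start/end points and keep a running count:
7:15pm start P → 1
7:15pm start Q → 2
7:15pm start S → 3
8:00pm start T → 4
8:15pm end S → 3
8:30pm end P → 2
9:00pm end Q → 1
9:15pm start R → 2
9:30pm end T → 1
10:30pm start U → 2
11:15pm end R → 1
11:15pm end U → 0
Peak is 4, at 8:00pm (P, Q, S, T).

4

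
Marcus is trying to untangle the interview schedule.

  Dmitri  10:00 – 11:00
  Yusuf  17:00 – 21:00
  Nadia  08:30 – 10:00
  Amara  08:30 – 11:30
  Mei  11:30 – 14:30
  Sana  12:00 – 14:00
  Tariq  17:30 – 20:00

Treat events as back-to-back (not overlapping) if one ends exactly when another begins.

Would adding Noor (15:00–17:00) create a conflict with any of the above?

Nadia: ends 10:00 at or before Noor starts 15:00 → clear.
Amara: ends 11:30 at or before Noor starts 15:00 → clear.
Dmitri: ends 11:00 at or before Noor starts 15:00 → clear.
Mei: ends 14:30 at or before Noor starts 15:00 → clear.
Sana: ends 14:00 at or before Noor starts 15:00 → clear.
Yusuf: starts 17:00 at or after Noor ends 17:00 → clear.
Tariq: starts 17:30 at or after Noor ends 17:00 → clear.

No — it doesn't clash with anything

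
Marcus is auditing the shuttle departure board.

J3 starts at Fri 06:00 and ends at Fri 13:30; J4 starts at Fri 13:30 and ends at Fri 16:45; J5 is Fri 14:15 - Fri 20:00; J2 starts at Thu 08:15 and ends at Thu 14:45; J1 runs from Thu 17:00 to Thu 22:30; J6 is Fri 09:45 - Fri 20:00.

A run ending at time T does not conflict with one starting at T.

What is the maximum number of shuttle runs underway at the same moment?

3

Sort all start/end points and keep a running count:
Thu 08:15 start J2 → 1
Thu 14:45 end J2 → 0
Thu 17:00 start J1 → 1
Thu 22:30 end J1 → 0
Fri 06:00 start J3 → 1
Fri 09:45 start J6 → 2
Fri 13:30 end J3 → 1
Fri 13:30 start J4 → 2
Fri 14:15 start J5 → 3
Fri 16:45 end J4 → 2
Fri 20:00 end J5 → 1
Fri 20:00 end J6 → 0
Peak is 3, at Fri 14:15 (J4, J5, J6).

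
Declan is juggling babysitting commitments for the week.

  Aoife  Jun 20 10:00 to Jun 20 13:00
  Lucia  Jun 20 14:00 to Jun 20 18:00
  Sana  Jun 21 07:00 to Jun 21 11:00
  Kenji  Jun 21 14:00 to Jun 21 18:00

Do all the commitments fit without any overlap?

Yes

Sorted by start: Aoife, Lucia, Sana, Kenji.
Lucia starts after Aoife ends, so nothing later overlaps Aoife either.
Sana starts after Lucia ends, so nothing later overlaps Lucia either.
Kenji starts after Sana ends.
Every pair is clear; the schedule has no overlaps.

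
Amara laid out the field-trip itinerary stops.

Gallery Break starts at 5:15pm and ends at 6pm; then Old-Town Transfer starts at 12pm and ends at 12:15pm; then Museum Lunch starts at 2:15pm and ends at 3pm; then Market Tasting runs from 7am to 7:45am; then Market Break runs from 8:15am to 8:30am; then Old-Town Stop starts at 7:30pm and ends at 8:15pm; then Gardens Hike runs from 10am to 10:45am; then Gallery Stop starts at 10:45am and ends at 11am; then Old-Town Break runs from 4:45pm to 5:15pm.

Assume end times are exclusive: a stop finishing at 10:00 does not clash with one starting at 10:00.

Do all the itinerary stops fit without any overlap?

Sorted by start: Market Tasting, Market Break, Gardens Hike, Gallery Stop, Old-Town Transfer, Museum Lunch, Old-Town Break, Gallery Break, Old-Town Stop.
Market Break starts after Market Tasting ends, so nothing later overlaps Market Tasting either.
Gardens Hike starts after Market Break ends, so nothing later overlaps Market Break either.
Gallery Stop starts exactly when Gardens Hike ends (back-to-back, no overlap), so nothing later overlaps Gardens Hike either.
Old-Town Transfer starts after Gallery Stop ends, so nothing later overlaps Gallery Stop either.
Museum Lunch starts after Old-Town Transfer ends, so nothing later overlaps Old-Town Transfer either.
Old-Town Break starts after Museum Lunch ends, so nothing later overlaps Museum Lunch either.
Gallery Break starts exactly when Old-Town Break ends (back-to-back, no overlap), so nothing later overlaps Old-Town Break either.
Old-Town Stop starts after Gallery Break ends.
Every pair is clear; the schedule has no overlaps.

Yes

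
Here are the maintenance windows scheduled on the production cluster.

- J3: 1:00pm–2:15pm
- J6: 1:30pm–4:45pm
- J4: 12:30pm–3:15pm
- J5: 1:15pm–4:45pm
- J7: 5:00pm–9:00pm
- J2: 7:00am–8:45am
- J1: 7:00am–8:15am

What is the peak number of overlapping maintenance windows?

4

Walk through starts and ends in time order (an end at T is processed before a start at T):
7:00am start J1 → 1
7:00am start J2 → 2
8:15am end J1 → 1
8:45am end J2 → 0
12:30pm start J4 → 1
1:00pm start J3 → 2
1:15pm start J5 → 3
1:30pm start J6 → 4
2:15pm end J3 → 3
3:15pm end J4 → 2
4:45pm end J5 → 1
4:45pm end J6 → 0
5:00pm start J7 → 1
9:00pm end J7 → 0
Peak is 4, at 1:30pm (J3, J4, J5, J6).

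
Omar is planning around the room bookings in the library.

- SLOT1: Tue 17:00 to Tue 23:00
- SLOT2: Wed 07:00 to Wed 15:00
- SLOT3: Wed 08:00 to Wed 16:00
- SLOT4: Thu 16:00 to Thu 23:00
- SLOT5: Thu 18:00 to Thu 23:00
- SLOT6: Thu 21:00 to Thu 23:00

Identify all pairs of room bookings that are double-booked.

SLOT2 & SLOT3, SLOT4 & SLOT5, SLOT4 & SLOT6, SLOT5 & SLOT6

Sorted by start: SLOT1, SLOT2, SLOT3, SLOT4, SLOT5, SLOT6.
SLOT2 starts after SLOT1 ends; SLOT1 is clear from here.
SLOT3 starts before SLOT2 ends → SLOT2 and SLOT3 overlap.
SLOT4 starts after SLOT2 ends; SLOT2 is clear from here.
SLOT4 starts after SLOT3 ends; SLOT3 is clear from here.
SLOT5 starts before SLOT4 ends → SLOT4 and SLOT5 overlap.
SLOT6 starts before SLOT4 ends → SLOT4 and SLOT6 overlap.
SLOT6 starts before SLOT5 ends → SLOT5 and SLOT6 overlap.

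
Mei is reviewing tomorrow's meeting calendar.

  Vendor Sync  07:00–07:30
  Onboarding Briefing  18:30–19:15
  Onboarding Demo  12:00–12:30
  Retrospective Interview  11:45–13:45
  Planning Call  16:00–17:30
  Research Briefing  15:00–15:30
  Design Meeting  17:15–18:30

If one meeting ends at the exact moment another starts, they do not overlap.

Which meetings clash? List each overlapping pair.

Design Meeting & Planning Call, Onboarding Demo & Retrospective Interview

Two intervals overlap when each starts before the other ends.
Sorted by start: Vendor Sync, Retrospective Interview, Onboarding Demo, Research Briefing, Planning Call, Design Meeting, Onboarding Briefing.
Retrospective Interview starts after Vendor Sync ends — done with Vendor Sync.
Onboarding Demo starts before Retrospective Interview ends → Retrospective Interview and Onboarding Demo overlap.
Research Briefing starts after Retrospective Interview ends — done with Retrospective Interview.
Research Briefing starts after Onboarding Demo ends — done with Onboarding Demo.
Planning Call starts after Research Briefing ends — done with Research Briefing.
Design Meeting starts before Planning Call ends → Planning Call and Design Meeting overlap.
Onboarding Briefing starts after Planning Call ends.
Onboarding Briefing starts exactly when Design Meeting ends (back-to-back, no overlap).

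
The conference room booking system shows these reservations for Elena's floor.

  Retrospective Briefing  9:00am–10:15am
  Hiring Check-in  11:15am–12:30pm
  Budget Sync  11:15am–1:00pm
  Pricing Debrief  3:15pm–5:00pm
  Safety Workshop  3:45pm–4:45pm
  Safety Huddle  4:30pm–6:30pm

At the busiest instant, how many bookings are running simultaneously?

3

Sort all start/end points and keep a running count:
9:00am start Retrospective Briefing → 1
10:15am end Retrospective Briefing → 0
11:15am start Budget Sync → 1
11:15am start Hiring Check-in → 2
12:30pm end Hiring Check-in → 1
1:00pm end Budget Sync → 0
3:15pm start Pricing Debrief → 1
3:45pm start Safety Workshop → 2
4:30pm start Safety Huddle → 3
4:45pm end Safety Workshop → 2
5:00pm end Pricing Debrief → 1
6:30pm end Safety Huddle → 0
Peak is 3, at 4:30pm (Pricing Debrief, Safety Huddle, Safety Workshop).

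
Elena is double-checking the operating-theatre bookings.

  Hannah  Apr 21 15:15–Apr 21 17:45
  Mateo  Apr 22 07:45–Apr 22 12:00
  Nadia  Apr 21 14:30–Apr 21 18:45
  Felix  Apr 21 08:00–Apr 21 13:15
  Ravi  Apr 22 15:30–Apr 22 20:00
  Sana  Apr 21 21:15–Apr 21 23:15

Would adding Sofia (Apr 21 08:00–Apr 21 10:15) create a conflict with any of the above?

Felix: starts Apr 21 08:00 before Sofia ends Apr 21 10:15, and ends Apr 21 13:15 after Sofia starts Apr 21 08:00 → overlap.
Nadia: starts Apr 21 14:30 at or after Sofia ends Apr 21 10:15 → clear.
Hannah: starts Apr 21 15:15 at or after Sofia ends Apr 21 10:15 → clear.
Sana: starts Apr 21 21:15 at or after Sofia ends Apr 21 10:15 → clear.
Mateo: starts Apr 22 07:45 at or after Sofia ends Apr 21 10:15 → clear.
Ravi: starts Apr 22 15:30 at or after Sofia ends Apr 21 10:15 → clear.
Sofia overlaps Felix.

Yes — it overlaps Felix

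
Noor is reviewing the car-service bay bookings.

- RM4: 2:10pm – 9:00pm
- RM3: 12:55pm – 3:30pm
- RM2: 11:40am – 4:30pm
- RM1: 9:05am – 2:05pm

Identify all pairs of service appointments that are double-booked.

Sorted by start: RM1, RM2, RM3, RM4.
RM2 starts before RM1 ends → RM1 and RM2 overlap.
RM3 starts before RM1 ends → RM1 and RM3 overlap.
RM4 starts after RM1 ends.
RM3 starts before RM2 ends → RM2 and RM3 overlap.
RM4 starts before RM2 ends → RM2 and RM4 overlap.
RM4 starts before RM3 ends → RM3 and RM4 overlap.

RM1 & RM2, RM1 & RM3, RM2 & RM3, RM2 & RM4, RM3 & RM4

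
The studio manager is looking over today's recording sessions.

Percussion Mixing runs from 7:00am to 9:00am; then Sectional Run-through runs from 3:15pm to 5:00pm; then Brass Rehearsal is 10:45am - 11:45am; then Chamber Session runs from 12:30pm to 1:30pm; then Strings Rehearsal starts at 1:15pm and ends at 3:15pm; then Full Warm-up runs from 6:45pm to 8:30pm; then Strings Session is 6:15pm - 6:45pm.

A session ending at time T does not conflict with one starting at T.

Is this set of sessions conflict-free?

No

Check each pair: they overlap iff neither finishes before the other starts.
Sorted by start: Percussion Mixing, Brass Rehearsal, Chamber Session, Strings Rehearsal, Sectional Run-through, Strings Session, Full Warm-up.
Brass Rehearsal starts after Percussion Mixing ends; Percussion Mixing is clear from here.
Chamber Session starts after Brass Rehearsal ends; Brass Rehearsal is clear from here.
Strings Rehearsal starts before Chamber Session ends → Chamber Session and Strings Rehearsal overlap.
That's a conflict, so the schedule is not conflict-free.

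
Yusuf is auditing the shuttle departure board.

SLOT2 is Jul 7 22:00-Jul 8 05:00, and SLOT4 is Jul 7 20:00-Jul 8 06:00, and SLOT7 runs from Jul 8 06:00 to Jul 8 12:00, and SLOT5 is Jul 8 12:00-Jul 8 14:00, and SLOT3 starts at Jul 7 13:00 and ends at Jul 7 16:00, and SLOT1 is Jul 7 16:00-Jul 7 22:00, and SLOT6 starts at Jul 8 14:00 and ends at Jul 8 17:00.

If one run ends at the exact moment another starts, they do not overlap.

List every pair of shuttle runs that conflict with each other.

SLOT1 & SLOT4, SLOT2 & SLOT4

Sorted by start: SLOT3, SLOT1, SLOT4, SLOT2, SLOT7, SLOT5, SLOT6.
SLOT1 starts exactly when SLOT3 ends (back-to-back, no overlap); SLOT3 is clear from here.
SLOT4 starts before SLOT1 ends → SLOT1 and SLOT4 overlap.
SLOT2 starts exactly when SLOT1 ends (back-to-back, no overlap); SLOT1 is clear from here.
SLOT2 starts before SLOT4 ends → SLOT4 and SLOT2 overlap.
SLOT7 starts exactly when SLOT4 ends (back-to-back, no overlap); SLOT4 is clear from here.
SLOT7 starts after SLOT2 ends; SLOT2 is clear from here.
SLOT5 starts exactly when SLOT7 ends (back-to-back, no overlap); SLOT7 is clear from here.
SLOT6 starts exactly when SLOT5 ends (back-to-back, no overlap).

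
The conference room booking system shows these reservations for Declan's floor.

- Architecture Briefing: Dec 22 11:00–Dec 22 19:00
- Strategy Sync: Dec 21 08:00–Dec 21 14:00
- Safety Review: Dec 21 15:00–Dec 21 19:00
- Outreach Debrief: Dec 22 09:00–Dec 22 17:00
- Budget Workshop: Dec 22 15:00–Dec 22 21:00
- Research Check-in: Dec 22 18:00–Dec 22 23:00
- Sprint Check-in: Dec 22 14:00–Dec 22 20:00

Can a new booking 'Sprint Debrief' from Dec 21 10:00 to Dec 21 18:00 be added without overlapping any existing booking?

No — it overlaps Safety Review, Strategy Sync

Strategy Sync: starts Dec 21 08:00 before Sprint Debrief ends Dec 21 18:00, and ends Dec 21 14:00 after Sprint Debrief starts Dec 21 10:00 → overlap.
Safety Review: starts Dec 21 15:00 before Sprint Debrief ends Dec 21 18:00, and ends Dec 21 19:00 after Sprint Debrief starts Dec 21 10:00 → overlap.
Outreach Debrief: starts Dec 22 09:00 at or after Sprint Debrief ends Dec 21 18:00 → clear.
Architecture Briefing: starts Dec 22 11:00 at or after Sprint Debrief ends Dec 21 18:00 → clear.
Sprint Check-in: starts Dec 22 14:00 at or after Sprint Debrief ends Dec 21 18:00 → clear.
Budget Workshop: starts Dec 22 15:00 at or after Sprint Debrief ends Dec 21 18:00 → clear.
Research Check-in: starts Dec 22 18:00 at or after Sprint Debrief ends Dec 21 18:00 → clear.
Sprint Debrief overlaps Strategy Sync, Safety Review.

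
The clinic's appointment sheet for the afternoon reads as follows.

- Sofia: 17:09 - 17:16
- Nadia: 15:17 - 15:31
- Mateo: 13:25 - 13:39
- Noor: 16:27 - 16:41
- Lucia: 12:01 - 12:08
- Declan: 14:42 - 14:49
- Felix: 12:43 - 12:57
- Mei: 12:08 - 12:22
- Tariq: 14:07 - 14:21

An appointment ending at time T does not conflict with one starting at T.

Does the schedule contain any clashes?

No

Sorted by start: Lucia, Mei, Felix, Mateo, Tariq, Declan, Nadia, Noor, Sofia.
Mei starts exactly when Lucia ends (back-to-back, no overlap), so Lucia has no further overlaps.
Felix starts after Mei ends, so Mei has no further overlaps.
Mateo starts after Felix ends, so Felix has no further overlaps.
Tariq starts after Mateo ends, so Mateo has no further overlaps.
Declan starts after Tariq ends, so Tariq has no further overlaps.
Nadia starts after Declan ends, so Declan has no further overlaps.
Noor starts after Nadia ends, so Nadia has no further overlaps.
Sofia starts after Noor ends.
Every pair is clear; the schedule has no overlaps.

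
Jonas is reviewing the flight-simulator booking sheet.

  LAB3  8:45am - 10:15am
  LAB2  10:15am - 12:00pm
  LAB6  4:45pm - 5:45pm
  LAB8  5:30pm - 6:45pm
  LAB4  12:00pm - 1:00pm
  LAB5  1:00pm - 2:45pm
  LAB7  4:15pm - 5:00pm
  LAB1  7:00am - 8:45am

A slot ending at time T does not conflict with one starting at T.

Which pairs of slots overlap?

Sorted by start: LAB1, LAB3, LAB2, LAB4, LAB5, LAB7, LAB6, LAB8.
LAB3 starts exactly when LAB1 ends (back-to-back, no overlap); LAB1 is clear from here.
LAB2 starts exactly when LAB3 ends (back-to-back, no overlap); LAB3 is clear from here.
LAB4 starts exactly when LAB2 ends (back-to-back, no overlap); LAB2 is clear from here.
LAB5 starts exactly when LAB4 ends (back-to-back, no overlap); LAB4 is clear from here.
LAB7 starts after LAB5 ends; LAB5 is clear from here.
LAB6 starts before LAB7 ends → LAB7 and LAB6 overlap.
LAB8 starts after LAB7 ends.
LAB8 starts before LAB6 ends → LAB6 and LAB8 overlap.

LAB6 & LAB7, LAB6 & LAB8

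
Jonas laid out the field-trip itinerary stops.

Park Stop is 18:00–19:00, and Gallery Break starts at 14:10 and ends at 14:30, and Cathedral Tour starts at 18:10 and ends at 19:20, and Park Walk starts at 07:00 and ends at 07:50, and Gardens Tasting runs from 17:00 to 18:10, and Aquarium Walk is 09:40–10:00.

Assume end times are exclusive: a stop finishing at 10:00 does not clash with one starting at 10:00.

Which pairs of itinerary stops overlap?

Cathedral Tour & Park Stop, Gardens Tasting & Park Stop

Two intervals overlap when each starts before the other ends.
Sorted by start: Park Walk, Aquarium Walk, Gallery Break, Gardens Tasting, Park Stop, Cathedral Tour.
Aquarium Walk starts after Park Walk ends; Park Walk is clear from here.
Gallery Break starts after Aquarium Walk ends; Aquarium Walk is clear from here.
Gardens Tasting starts after Gallery Break ends; Gallery Break is clear from here.
Park Stop starts before Gardens Tasting ends → Gardens Tasting and Park Stop overlap.
Cathedral Tour starts exactly when Gardens Tasting ends (back-to-back, no overlap).
Cathedral Tour starts before Park Stop ends → Park Stop and Cathedral Tour overlap.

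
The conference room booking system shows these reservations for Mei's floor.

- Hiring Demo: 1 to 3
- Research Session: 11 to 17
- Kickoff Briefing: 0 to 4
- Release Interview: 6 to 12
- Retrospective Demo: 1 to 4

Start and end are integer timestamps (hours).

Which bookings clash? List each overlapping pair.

Sorted by start: Kickoff Briefing, Hiring Demo, Retrospective Demo, Release Interview, Research Session.
Hiring Demo starts before Kickoff Briefing ends → Kickoff Briefing and Hiring Demo overlap.
Retrospective Demo starts before Kickoff Briefing ends → Kickoff Briefing and Retrospective Demo overlap.
Release Interview starts after Kickoff Briefing ends, so nothing later overlaps Kickoff Briefing either.
Retrospective Demo starts before Hiring Demo ends → Hiring Demo and Retrospective Demo overlap.
Release Interview starts after Hiring Demo ends, so nothing later overlaps Hiring Demo either.
Release Interview starts after Retrospective Demo ends, so nothing later overlaps Retrospective Demo either.
Research Session starts before Release Interview ends → Release Interview and Research Session overlap.

Hiring Demo & Kickoff Briefing, Hiring Demo & Retrospective Demo, Kickoff Briefing & Retrospective Demo, Release Interview & Research Session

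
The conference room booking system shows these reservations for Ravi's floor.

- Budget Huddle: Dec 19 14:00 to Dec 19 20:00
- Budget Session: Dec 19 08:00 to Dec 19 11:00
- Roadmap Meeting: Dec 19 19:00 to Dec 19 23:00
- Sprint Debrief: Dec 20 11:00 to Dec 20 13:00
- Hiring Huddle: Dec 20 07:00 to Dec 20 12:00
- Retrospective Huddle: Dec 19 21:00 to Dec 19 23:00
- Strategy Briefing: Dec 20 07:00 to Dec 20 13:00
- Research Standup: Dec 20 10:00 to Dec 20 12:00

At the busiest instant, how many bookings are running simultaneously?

Sweep the timeline, counting +1 at each start and −1 at each end (ends before starts at a tie):
Dec 19 08:00 start Budget Session → 1
Dec 19 11:00 end Budget Session → 0
Dec 19 14:00 start Budget Huddle → 1
Dec 19 19:00 start Roadmap Meeting → 2
Dec 19 20:00 end Budget Huddle → 1
Dec 19 21:00 start Retrospective Huddle → 2
Dec 19 23:00 end Retrospective Huddle → 1
Dec 19 23:00 end Roadmap Meeting → 0
Dec 20 07:00 start Hiring Huddle → 1
Dec 20 07:00 start Strategy Briefing → 2
Dec 20 10:00 start Research Standup → 3
Dec 20 11:00 start Sprint Debrief → 4
Dec 20 12:00 end Hiring Huddle → 3
Dec 20 12:00 end Research Standup → 2
Dec 20 13:00 end Sprint Debrief → 1
Dec 20 13:00 end Strategy Briefing → 0
Peak is 4, at Dec 20 11:00 (Hiring Huddle, Research Standup, Sprint Debrief, Strategy Briefing).

4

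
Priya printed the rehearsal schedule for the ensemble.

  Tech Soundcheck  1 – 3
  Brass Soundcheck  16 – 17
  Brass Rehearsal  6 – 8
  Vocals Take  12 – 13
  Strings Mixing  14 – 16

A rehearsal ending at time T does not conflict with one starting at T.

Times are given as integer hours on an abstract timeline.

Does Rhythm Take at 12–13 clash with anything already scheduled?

Yes — it overlaps Vocals Take

Tech Soundcheck: ends 3 at or before Rhythm Take starts 12 → clear.
Brass Rehearsal: ends 8 at or before Rhythm Take starts 12 → clear.
Vocals Take: starts 12 before Rhythm Take ends 13, and ends 13 after Rhythm Take starts 12 → overlap.
Strings Mixing: starts 14 at or after Rhythm Take ends 13 → clear.
Brass Soundcheck: starts 16 at or after Rhythm Take ends 13 → clear.
Rhythm Take overlaps Vocals Take.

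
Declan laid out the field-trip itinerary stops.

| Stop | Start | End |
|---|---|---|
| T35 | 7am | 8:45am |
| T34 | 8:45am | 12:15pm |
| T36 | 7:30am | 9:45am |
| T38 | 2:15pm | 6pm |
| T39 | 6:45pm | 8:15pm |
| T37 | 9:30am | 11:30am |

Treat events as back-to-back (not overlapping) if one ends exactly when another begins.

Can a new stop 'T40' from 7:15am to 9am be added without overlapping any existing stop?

T35: starts 7am before T40 ends 9am, and ends 8:45am after T40 starts 7:15am → overlap.
T36: starts 7:30am before T40 ends 9am, and ends 9:45am after T40 starts 7:15am → overlap.
T34: starts 8:45am before T40 ends 9am, and ends 12:15pm after T40 starts 7:15am → overlap.
T37: starts 9:30am at or after T40 ends 9am → clear.
T38: starts 2:15pm at or after T40 ends 9am → clear.
T39: starts 6:45pm at or after T40 ends 9am → clear.
T40 overlaps T34, T35, T36.

No — it overlaps T34, T35, T36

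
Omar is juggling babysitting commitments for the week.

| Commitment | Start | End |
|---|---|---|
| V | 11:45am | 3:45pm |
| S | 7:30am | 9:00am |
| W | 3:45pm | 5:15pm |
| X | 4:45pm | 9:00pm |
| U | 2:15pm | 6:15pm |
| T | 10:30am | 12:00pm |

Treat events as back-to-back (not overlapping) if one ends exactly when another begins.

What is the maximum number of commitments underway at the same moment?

3

Sort all start/end points and keep a running count:
7:30am start S → 1
9:00am end S → 0
10:30am start T → 1
11:45am start V → 2
12:00pm end T → 1
2:15pm start U → 2
3:45pm end V → 1
3:45pm start W → 2
4:45pm start X → 3
5:15pm end W → 2
6:15pm end U → 1
9:00pm end X → 0
Peak is 3, at 4:45pm (U, W, X).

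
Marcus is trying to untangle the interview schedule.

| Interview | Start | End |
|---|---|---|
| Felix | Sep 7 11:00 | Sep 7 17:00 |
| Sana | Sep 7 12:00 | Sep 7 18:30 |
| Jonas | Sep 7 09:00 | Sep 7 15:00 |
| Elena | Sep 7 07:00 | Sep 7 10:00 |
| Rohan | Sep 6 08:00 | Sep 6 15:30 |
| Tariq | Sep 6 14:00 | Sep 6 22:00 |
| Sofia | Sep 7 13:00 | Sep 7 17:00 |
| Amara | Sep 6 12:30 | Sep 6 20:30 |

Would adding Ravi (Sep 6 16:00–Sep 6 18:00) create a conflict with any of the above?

Rohan: ends Sep 6 15:30 at or before Ravi starts Sep 6 16:00 → clear.
Amara: starts Sep 6 12:30 before Ravi ends Sep 6 18:00, and ends Sep 6 20:30 after Ravi starts Sep 6 16:00 → overlap.
Tariq: starts Sep 6 14:00 before Ravi ends Sep 6 18:00, and ends Sep 6 22:00 after Ravi starts Sep 6 16:00 → overlap.
Elena: starts Sep 7 07:00 at or after Ravi ends Sep 6 18:00 → clear.
Jonas: starts Sep 7 09:00 at or after Ravi ends Sep 6 18:00 → clear.
Felix: starts Sep 7 11:00 at or after Ravi ends Sep 6 18:00 → clear.
Sana: starts Sep 7 12:00 at or after Ravi ends Sep 6 18:00 → clear.
Sofia: starts Sep 7 13:00 at or after Ravi ends Sep 6 18:00 → clear.
Ravi overlaps Amara, Tariq.

Yes — it overlaps Amara, Tariq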